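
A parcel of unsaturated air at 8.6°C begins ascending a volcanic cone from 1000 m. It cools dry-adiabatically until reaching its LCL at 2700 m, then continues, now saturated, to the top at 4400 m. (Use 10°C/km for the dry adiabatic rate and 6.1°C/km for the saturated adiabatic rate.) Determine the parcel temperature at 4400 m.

-18.77°C

From 1000 m to 2700 m (dry): cools by 10 × 1.7 = 17°C, giving -8.4°C.
From 2700 m to 4400 m (saturated): cools by 6.1 × 1.7 = 10.37°C, giving -18.77°C.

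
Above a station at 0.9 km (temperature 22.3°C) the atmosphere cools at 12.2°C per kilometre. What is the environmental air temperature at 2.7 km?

0.34°C

Environmental to 2700 m: -12.2 × 1.8 km = -21.96°C, so T = 0.34°C.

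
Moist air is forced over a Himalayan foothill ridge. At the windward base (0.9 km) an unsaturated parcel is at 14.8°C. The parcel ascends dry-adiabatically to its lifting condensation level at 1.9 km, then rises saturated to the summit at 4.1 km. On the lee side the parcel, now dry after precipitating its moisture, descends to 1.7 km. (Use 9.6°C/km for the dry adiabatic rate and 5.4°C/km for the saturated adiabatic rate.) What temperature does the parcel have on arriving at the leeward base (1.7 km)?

From 900 m to 1900 m (dry): cools by 9.6 × 1 = 9.6°C, giving 5.2°C.
From 1900 m to 4100 m (saturated): cools by 5.4 × 2.2 = 11.88°C, giving -6.68°C.
From 4100 m to 1700 m (dry descent): warms by 9.6 × 2.4 = 23.04°C, giving 16.36°C.

16.36°C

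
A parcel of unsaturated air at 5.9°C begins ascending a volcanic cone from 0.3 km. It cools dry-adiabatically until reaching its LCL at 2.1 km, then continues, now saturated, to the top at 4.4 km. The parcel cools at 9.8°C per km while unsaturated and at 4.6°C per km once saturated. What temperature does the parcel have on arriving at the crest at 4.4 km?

300 → 2100 m (dry, 9.8°C/km): ΔT = -9.8 × 1.8 = -17.64°C → T = -11.74°C
2100 → 4400 m (saturated, 4.6°C/km): ΔT = -4.6 × 2.3 = -10.58°C → T = -22.32°C

-22.32°C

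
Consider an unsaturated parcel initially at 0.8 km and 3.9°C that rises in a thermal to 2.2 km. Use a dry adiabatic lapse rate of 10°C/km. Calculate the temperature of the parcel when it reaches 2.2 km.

-10.1°C

800–2200 m, dry adiabatic: Δz = 1.4 km ⇒ ΔT = -14°C; T = -10.1°C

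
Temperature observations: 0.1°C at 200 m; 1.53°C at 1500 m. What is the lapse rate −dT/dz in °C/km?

-1.1°C/km

Γ = −ΔT/Δz = (0.1 − 1.53) / (1500 − 200) m
  = -1.43°C / 1.3 km = -1.1°C/km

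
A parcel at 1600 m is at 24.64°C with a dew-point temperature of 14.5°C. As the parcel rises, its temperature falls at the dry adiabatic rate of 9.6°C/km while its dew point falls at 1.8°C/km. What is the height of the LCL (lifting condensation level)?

T and T_d converge at 9.6 − 1.8 = 7.8°C per km
Height above start = (24.64 − 14.5) / 7.8 = 1.3 km
LCL altitude = 1600 m + 1300 m = 2900 m

2900 m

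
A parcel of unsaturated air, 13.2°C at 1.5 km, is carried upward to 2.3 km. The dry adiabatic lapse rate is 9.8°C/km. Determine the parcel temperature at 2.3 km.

5.36°C

Dry adiabatic to 2300 m: -9.8 × 0.8 km = -7.84°C, so T = 5.36°C.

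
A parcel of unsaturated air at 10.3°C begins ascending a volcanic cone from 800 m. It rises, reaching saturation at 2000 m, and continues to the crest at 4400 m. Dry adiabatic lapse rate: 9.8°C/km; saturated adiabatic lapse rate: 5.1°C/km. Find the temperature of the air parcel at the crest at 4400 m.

800–2000 m, dry: Δz = 1.2 km ⇒ ΔT = -11.76°C; T = -1.46°C
2000–4400 m, saturated: Δz = 2.4 km ⇒ ΔT = -12.24°C; T = -13.7°C

-13.7°C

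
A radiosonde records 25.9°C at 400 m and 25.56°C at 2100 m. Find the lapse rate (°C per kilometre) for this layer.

Γ = −ΔT/Δz = (25.9 − 25.56) / (2100 − 400) m
  = 0.34°C / 1.7 km = 0.2°C/km

0.2°C/km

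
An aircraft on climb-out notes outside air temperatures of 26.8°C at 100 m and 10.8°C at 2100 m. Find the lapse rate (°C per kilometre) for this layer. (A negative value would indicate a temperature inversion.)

Γ = −ΔT/Δz = (26.8 − 10.8) / (2100 − 100) m
  = 16°C / 2 km = 8°C/km

8°C/km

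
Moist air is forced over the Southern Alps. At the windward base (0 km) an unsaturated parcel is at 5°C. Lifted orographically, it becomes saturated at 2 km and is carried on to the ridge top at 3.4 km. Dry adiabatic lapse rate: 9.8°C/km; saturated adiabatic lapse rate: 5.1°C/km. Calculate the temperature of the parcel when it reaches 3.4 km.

Dry to 2000 m: -9.8 × 2 km = -19.6°C, so T = -14.6°C.
Saturated to 3400 m: -5.1 × 1.4 km = -7.14°C, so T = -21.74°C.

-21.74°C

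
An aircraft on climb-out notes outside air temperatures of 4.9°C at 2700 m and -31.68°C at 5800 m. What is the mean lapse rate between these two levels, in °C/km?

Γ = −ΔT/Δz = (4.9 − (-31.68)) / (5800 − 2700) m
  = 36.58°C / 3.1 km = 11.8°C/km

11.8°C/km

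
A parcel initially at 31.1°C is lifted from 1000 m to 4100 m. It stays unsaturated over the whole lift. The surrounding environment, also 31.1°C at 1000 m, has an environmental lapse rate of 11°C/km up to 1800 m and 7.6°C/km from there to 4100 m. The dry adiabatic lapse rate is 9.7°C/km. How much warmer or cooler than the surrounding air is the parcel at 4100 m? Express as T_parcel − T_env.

Parcel:
  Dry to 4100 m: -9.7 × 3.1 km = -30.07°C, so T = 1.03°C.
Environment:
  Environment, lower layer to 1800 m: -11 × 0.8 km = -8.8°C, so T = 22.3°C.
  Environment, upper layer to 4100 m: -7.6 × 2.3 km = -17.48°C, so T = 4.82°C.
T_parcel − T_env = 1.03 − 4.82 = -3.79°C

-3.79°C (parcel cooler than environment)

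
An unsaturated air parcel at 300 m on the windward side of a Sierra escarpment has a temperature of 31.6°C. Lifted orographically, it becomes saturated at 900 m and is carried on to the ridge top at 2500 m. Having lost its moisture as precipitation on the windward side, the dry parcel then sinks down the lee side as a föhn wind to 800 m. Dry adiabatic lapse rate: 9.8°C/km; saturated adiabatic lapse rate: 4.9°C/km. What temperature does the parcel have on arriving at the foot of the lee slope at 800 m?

From 300 m to 900 m (dry): cools by 9.8 × 0.6 = 5.88°C, giving 25.72°C.
From 900 m to 2500 m (saturated): cools by 4.9 × 1.6 = 7.84°C, giving 17.88°C.
From 2500 m to 800 m (dry descent): warms by 9.8 × 1.7 = 16.66°C, giving 34.54°C.

34.54°C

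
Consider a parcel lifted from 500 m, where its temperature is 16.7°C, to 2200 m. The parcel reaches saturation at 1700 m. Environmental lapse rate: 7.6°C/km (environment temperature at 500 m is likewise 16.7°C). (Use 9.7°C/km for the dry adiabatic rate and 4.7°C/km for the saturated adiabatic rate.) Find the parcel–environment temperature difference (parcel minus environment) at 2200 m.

-1.07°C (parcel cooler than environment)

Parcel:
  Dry to 1700 m: -9.7 × 1.2 km = -11.64°C, so T = 5.06°C.
  Saturated to 2200 m: -4.7 × 0.5 km = -2.35°C, so T = 2.71°C.
Environment:
  Environment to 2200 m: -7.6 × 1.7 km = -12.92°C, so T = 3.78°C.
T_parcel − T_env = 2.71 − 3.78 = -1.07°C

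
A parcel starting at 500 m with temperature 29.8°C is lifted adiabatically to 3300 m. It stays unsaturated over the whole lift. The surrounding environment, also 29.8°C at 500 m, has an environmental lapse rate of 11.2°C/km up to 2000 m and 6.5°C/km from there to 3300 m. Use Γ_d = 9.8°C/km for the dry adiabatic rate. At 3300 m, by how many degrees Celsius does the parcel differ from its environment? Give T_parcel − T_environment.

Parcel:
  500 → 3300 m (dry, 9.8°C/km): ΔT = -9.8 × 2.8 = -27.44°C → T = 2.36°C
Environment:
  500 → 2000 m (environment, lower layer, 11.2°C/km): ΔT = -11.2 × 1.5 = -16.8°C → T = 13°C
  2000 → 3300 m (environment, upper layer, 6.5°C/km): ΔT = -6.5 × 1.3 = -8.45°C → T = 4.55°C
T_parcel − T_env = 2.36 − 4.55 = -2.19°C

-2.19°C (parcel cooler than environment)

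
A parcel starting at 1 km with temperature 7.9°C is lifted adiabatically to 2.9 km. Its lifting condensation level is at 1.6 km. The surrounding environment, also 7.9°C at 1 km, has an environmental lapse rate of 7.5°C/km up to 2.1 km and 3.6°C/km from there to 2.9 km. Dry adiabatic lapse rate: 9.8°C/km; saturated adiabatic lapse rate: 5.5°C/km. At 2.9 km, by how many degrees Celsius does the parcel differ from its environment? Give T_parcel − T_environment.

-1.9°C (parcel cooler than environment)

Parcel:
  1000 → 1600 m (dry, 9.8°C/km): ΔT = -9.8 × 0.6 = -5.88°C → T = 2.02°C
  1600 → 2900 m (saturated, 5.5°C/km): ΔT = -5.5 × 1.3 = -7.15°C → T = -5.13°C
Environment:
  1000 → 2100 m (environment, lower layer, 7.5°C/km): ΔT = -7.5 × 1.1 = -8.25°C → T = -0.35°C
  2100 → 2900 m (environment, upper layer, 3.6°C/km): ΔT = -3.6 × 0.8 = -2.88°C → T = -3.23°C
T_parcel − T_env = -5.13 − (-3.23) = -1.9°C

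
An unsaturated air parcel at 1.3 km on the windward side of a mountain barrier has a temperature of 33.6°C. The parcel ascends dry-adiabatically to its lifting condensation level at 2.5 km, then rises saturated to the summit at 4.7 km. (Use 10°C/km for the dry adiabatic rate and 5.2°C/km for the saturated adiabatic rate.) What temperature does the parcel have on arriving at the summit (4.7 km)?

10.16°C

Dry to 2500 m: -10 × 1.2 km = -12°C, so T = 21.6°C.
Saturated to 4700 m: -5.2 × 2.2 km = -11.44°C, so T = 10.16°C.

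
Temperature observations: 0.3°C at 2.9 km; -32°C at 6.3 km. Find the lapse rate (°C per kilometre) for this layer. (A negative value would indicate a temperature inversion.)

Γ = −ΔT/Δz = (0.3 − (-32)) / (6300 − 2900) m
  = 32.3°C / 3.4 km = 9.5°C/km

9.5°C/km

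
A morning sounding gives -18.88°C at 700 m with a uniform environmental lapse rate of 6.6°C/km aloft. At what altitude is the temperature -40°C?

Height above start = (-18.88 − (-40)) / 6.6 = 3.2 km
Altitude = 700 m + 3200 m = 3900 m

3900 m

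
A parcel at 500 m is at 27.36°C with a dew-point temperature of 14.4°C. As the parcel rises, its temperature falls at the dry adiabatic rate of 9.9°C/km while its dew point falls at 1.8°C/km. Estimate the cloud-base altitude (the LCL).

2100 m

T and T_d converge at 9.9 − 1.8 = 8.1°C per km
Height above start = (27.36 − 14.4) / 8.1 = 1.6 km
LCL altitude = 500 m + 1600 m = 2100 m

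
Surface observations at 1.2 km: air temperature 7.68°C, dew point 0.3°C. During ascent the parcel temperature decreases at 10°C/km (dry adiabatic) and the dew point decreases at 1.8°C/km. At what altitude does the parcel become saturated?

T and T_d converge at 10 − 1.8 = 8.2°C per km
Height above start = (7.68 − 0.3) / 8.2 = 0.9 km
LCL altitude = 1200 m + 900 m = 2100 m

2.1 km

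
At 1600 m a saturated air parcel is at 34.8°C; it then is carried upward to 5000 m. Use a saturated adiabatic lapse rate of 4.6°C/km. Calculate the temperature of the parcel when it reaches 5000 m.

19.16°C

From 1600 m to 5000 m (saturated adiabatic): cools by 4.6 × 3.4 = 15.64°C, giving 19.16°C.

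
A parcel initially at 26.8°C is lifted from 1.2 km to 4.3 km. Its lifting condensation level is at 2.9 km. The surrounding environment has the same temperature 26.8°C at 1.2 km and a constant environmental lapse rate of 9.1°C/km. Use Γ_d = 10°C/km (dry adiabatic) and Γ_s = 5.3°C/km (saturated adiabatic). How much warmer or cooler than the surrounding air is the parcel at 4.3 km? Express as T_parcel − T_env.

+3.79°C (parcel warmer than environment)

Parcel:
  1200–2900 m, dry: Δz = 1.7 km ⇒ ΔT = -17°C; T = 9.8°C
  2900–4300 m, saturated: Δz = 1.4 km ⇒ ΔT = -7.42°C; T = 2.38°C
Environment:
  1200–4300 m, environment: Δz = 3.1 km ⇒ ΔT = -28.21°C; T = -1.41°C
T_parcel − T_env = 2.38 − (-1.41) = +3.79°C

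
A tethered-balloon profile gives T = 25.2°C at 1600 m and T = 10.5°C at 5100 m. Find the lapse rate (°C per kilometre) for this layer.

Γ = −ΔT/Δz = (25.2 − 10.5) / (5100 − 1600) m
  = 14.7°C / 3.5 km = 4.2°C/km

4.2°C/km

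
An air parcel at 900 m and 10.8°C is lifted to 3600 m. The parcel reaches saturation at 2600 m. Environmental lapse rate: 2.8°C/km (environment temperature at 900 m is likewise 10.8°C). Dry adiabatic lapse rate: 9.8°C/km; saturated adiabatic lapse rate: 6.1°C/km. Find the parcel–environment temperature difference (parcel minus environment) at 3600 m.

-15.2°C (parcel cooler than environment)

Parcel:
  From 900 m to 2600 m (dry): cools by 9.8 × 1.7 = 16.66°C, giving -5.86°C.
  From 2600 m to 3600 m (saturated): cools by 6.1 × 1 = 6.1°C, giving -11.96°C.
Environment:
  From 900 m to 3600 m (environment): cools by 2.8 × 2.7 = 7.56°C, giving 3.24°C.
T_parcel − T_env = -11.96 − 3.24 = -15.2°C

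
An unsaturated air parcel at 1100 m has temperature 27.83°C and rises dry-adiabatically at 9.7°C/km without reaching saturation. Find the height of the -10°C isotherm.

Height above start = (27.83 − (-10)) / 9.7 = 3.9 km
Altitude = 1100 m + 3900 m = 5000 m

5000 m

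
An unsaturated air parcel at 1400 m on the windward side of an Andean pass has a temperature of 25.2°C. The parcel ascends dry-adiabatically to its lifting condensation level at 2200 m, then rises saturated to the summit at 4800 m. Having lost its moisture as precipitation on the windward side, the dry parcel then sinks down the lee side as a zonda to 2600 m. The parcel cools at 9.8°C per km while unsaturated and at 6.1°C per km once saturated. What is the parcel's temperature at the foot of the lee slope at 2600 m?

23.06°C

1400 → 2200 m (dry, 9.8°C/km): ΔT = -9.8 × 0.8 = -7.84°C → T = 17.36°C
2200 → 4800 m (saturated, 6.1°C/km): ΔT = -6.1 × 2.6 = -15.86°C → T = 1.5°C
4800 → 2600 m (dry descent, 9.8°C/km): ΔT = +9.8 × 2.2 = +21.56°C → T = 23.06°C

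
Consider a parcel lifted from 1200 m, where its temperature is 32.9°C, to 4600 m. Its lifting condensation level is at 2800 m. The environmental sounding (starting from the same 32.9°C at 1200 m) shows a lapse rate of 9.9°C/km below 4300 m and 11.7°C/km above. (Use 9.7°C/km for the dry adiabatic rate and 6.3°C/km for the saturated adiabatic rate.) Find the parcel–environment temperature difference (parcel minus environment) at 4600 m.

Parcel:
  From 1200 m to 2800 m (dry): cools by 9.7 × 1.6 = 15.52°C, giving 17.38°C.
  From 2800 m to 4600 m (saturated): cools by 6.3 × 1.8 = 11.34°C, giving 6.04°C.
Environment:
  From 1200 m to 4300 m (environment, lower layer): cools by 9.9 × 3.1 = 30.69°C, giving 2.21°C.
  From 4300 m to 4600 m (environment, upper layer): cools by 11.7 × 0.3 = 3.51°C, giving -1.3°C.
T_parcel − T_env = 6.04 − (-1.3) = +7.34°C

+7.34°C (parcel warmer than environment)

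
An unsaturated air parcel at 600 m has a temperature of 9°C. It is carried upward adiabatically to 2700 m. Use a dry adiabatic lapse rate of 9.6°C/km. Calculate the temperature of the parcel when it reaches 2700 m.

-11.16°C

From 600 m to 2700 m (dry adiabatic): cools by 9.6 × 2.1 = 20.16°C, giving -11.16°C.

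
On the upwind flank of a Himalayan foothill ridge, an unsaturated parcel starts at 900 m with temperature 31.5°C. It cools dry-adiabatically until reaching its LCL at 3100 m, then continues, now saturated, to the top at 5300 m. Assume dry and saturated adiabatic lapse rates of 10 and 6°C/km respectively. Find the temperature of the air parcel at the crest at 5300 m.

900 → 3100 m (dry, 10°C/km): ΔT = -10 × 2.2 = -22°C → T = 9.5°C
3100 → 5300 m (saturated, 6°C/km): ΔT = -6 × 2.2 = -13.2°C → T = -3.7°C

-3.7°C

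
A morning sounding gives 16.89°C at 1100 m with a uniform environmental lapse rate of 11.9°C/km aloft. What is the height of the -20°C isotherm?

Height above start = (16.89 − (-20)) / 11.9 = 3.1 km
Altitude = 1100 m + 3100 m = 4200 m

4200 m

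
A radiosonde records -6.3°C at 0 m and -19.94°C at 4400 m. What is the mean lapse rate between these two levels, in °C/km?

3.1°C/km

Γ = −ΔT/Δz = (-6.3 − (-19.94)) / (4400 − 0) m
  = 13.64°C / 4.4 km = 3.1°C/km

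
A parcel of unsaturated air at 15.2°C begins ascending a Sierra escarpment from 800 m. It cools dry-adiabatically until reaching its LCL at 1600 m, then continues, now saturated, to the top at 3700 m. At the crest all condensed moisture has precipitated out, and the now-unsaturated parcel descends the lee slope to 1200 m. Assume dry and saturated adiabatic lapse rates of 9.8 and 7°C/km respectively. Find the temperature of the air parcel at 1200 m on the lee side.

800–1600 m, dry: Δz = 0.8 km ⇒ ΔT = -7.84°C; T = 7.36°C
1600–3700 m, saturated: Δz = 2.1 km ⇒ ΔT = -14.7°C; T = -7.34°C
3700–1200 m, dry descent: Δz = 2.5 km ⇒ ΔT = +24.5°C; T = 17.16°C

17.16°C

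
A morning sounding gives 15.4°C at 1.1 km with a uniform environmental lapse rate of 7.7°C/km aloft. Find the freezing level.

Height above start = (15.4 − 0) / 7.7 = 2 km
Altitude = 1100 m + 2000 m = 3100 m

3.1 km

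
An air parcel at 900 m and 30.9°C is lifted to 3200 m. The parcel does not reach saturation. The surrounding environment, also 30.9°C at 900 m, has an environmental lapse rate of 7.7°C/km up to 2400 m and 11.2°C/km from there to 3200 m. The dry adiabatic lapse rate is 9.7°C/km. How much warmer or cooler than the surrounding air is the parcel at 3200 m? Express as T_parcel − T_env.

Parcel:
  900–3200 m, dry: Δz = 2.3 km ⇒ ΔT = -22.31°C; T = 8.59°C
Environment:
  900–2400 m, environment, lower layer: Δz = 1.5 km ⇒ ΔT = -11.55°C; T = 19.35°C
  2400–3200 m, environment, upper layer: Δz = 0.8 km ⇒ ΔT = -8.96°C; T = 10.39°C
T_parcel − T_env = 8.59 − 10.39 = -1.8°C

-1.8°C (parcel cooler than environment)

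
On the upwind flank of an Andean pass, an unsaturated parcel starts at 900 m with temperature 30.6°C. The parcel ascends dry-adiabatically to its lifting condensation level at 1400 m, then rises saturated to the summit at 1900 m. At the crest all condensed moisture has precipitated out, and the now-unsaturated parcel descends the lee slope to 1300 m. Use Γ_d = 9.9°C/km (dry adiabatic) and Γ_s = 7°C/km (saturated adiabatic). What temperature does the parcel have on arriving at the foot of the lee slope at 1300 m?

28.09°C

900–1400 m, dry: Δz = 0.5 km ⇒ ΔT = -4.95°C; T = 25.65°C
1400–1900 m, saturated: Δz = 0.5 km ⇒ ΔT = -3.5°C; T = 22.15°C
1900–1300 m, dry descent: Δz = 0.6 km ⇒ ΔT = +5.94°C; T = 28.09°C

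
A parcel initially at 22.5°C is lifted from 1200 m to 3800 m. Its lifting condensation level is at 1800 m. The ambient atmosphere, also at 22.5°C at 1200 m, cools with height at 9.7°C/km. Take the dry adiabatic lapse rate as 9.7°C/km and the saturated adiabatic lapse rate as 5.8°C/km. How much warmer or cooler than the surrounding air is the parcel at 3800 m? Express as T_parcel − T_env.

+7.8°C (parcel warmer than environment)

Parcel:
  From 1200 m to 1800 m (dry): cools by 9.7 × 0.6 = 5.82°C, giving 16.68°C.
  From 1800 m to 3800 m (saturated): cools by 5.8 × 2 = 11.6°C, giving 5.08°C.
Environment:
  From 1200 m to 3800 m (environment): cools by 9.7 × 2.6 = 25.22°C, giving -2.72°C.
T_parcel − T_env = 5.08 − (-2.72) = +7.8°C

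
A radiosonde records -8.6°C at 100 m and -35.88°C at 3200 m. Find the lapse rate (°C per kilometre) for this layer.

8.8°C/km

Γ = −ΔT/Δz = (-8.6 − (-35.88)) / (3200 − 100) m
  = 27.28°C / 3.1 km = 8.8°C/km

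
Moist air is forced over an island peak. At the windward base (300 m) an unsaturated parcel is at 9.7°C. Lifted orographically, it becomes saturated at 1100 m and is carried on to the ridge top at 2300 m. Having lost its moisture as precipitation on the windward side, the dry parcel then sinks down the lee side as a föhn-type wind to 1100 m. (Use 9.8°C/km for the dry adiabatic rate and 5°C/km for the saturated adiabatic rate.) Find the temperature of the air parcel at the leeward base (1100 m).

300–1100 m, dry: Δz = 0.8 km ⇒ ΔT = -7.84°C; T = 1.86°C
1100–2300 m, saturated: Δz = 1.2 km ⇒ ΔT = -6°C; T = -4.14°C
2300–1100 m, dry descent: Δz = 1.2 km ⇒ ΔT = +11.76°C; T = 7.62°C

7.62°C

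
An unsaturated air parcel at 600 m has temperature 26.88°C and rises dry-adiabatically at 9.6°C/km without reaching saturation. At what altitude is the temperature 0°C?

3400 m

Height above start = (26.88 − 0) / 9.6 = 2.8 km
Altitude = 600 m + 2800 m = 3400 m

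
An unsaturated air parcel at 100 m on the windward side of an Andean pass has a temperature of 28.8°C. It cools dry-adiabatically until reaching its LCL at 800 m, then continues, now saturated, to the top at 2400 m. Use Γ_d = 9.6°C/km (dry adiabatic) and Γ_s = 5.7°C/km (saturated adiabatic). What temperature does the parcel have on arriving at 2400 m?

12.96°C

Dry to 800 m: -9.6 × 0.7 km = -6.72°C, so T = 22.08°C.
Saturated to 2400 m: -5.7 × 1.6 km = -9.12°C, so T = 12.96°C.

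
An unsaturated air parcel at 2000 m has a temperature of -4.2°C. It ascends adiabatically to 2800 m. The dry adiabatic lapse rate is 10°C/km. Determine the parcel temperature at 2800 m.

Dry adiabatic to 2800 m: -10 × 0.8 km = -8°C, so T = -12.2°C.

-12.2°C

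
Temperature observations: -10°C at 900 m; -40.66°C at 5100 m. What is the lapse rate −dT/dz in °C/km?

Γ = −ΔT/Δz = (-10 − (-40.66)) / (5100 − 900) m
  = 30.66°C / 4.2 km = 7.3°C/km

7.3°C/km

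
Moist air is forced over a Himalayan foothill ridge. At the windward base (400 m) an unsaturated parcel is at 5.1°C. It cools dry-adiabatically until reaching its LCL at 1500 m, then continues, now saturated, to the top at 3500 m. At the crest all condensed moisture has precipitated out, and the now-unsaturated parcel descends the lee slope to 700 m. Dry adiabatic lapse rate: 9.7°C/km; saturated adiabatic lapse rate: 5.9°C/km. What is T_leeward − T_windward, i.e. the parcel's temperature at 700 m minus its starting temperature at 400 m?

+4.69°C

400 → 1500 m (dry, 9.7°C/km): ΔT = -9.7 × 1.1 = -10.67°C → T = -5.57°C
1500 → 3500 m (saturated, 5.9°C/km): ΔT = -5.9 × 2 = -11.8°C → T = -17.37°C
3500 → 700 m (dry descent, 9.7°C/km): ΔT = +9.7 × 2.8 = +27.16°C → T = 9.79°C
Net change vs windward start: 9.79 − 5.1 = +4.69°C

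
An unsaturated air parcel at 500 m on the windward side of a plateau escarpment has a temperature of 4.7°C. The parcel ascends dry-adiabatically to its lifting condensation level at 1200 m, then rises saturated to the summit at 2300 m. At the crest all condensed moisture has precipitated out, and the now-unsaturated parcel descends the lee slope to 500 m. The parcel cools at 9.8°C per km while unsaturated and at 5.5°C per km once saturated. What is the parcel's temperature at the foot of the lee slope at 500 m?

From 500 m to 1200 m (dry): cools by 9.8 × 0.7 = 6.86°C, giving -2.16°C.
From 1200 m to 2300 m (saturated): cools by 5.5 × 1.1 = 6.05°C, giving -8.21°C.
From 2300 m to 500 m (dry descent): warms by 9.8 × 1.8 = 17.64°C, giving 9.43°C.

9.43°C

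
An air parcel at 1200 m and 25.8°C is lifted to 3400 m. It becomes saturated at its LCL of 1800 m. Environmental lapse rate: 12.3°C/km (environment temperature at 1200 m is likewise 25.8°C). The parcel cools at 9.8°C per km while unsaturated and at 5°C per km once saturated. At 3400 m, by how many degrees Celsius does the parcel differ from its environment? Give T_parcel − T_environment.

Parcel:
  Dry to 1800 m: -9.8 × 0.6 km = -5.88°C, so T = 19.92°C.
  Saturated to 3400 m: -5 × 1.6 km = -8°C, so T = 11.92°C.
Environment:
  Environment to 3400 m: -12.3 × 2.2 km = -27.06°C, so T = -1.26°C.
T_parcel − T_env = 11.92 − (-1.26) = +13.18°C

+13.18°C (parcel warmer than environment)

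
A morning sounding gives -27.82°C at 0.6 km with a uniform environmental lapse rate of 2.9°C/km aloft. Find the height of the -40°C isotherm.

4.8 km

Height above start = (-27.82 − (-40)) / 2.9 = 4.2 km
Altitude = 600 m + 4200 m = 4800 m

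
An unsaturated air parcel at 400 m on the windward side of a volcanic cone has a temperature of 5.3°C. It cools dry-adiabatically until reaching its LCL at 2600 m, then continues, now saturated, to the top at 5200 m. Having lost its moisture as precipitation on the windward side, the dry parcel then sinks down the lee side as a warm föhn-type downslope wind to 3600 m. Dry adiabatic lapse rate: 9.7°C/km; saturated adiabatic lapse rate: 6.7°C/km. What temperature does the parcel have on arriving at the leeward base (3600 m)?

400–2600 m, dry: Δz = 2.2 km ⇒ ΔT = -21.34°C; T = -16.04°C
2600–5200 m, saturated: Δz = 2.6 km ⇒ ΔT = -17.42°C; T = -33.46°C
5200–3600 m, dry descent: Δz = 1.6 km ⇒ ΔT = +15.52°C; T = -17.94°C

-17.94°C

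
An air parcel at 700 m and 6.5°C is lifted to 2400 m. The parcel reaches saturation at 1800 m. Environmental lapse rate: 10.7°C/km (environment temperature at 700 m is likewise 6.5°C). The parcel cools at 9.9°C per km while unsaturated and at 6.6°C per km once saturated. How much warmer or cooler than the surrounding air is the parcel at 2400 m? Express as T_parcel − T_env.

Parcel:
  From 700 m to 1800 m (dry): cools by 9.9 × 1.1 = 10.89°C, giving -4.39°C.
  From 1800 m to 2400 m (saturated): cools by 6.6 × 0.6 = 3.96°C, giving -8.35°C.
Environment:
  From 700 m to 2400 m (environment): cools by 10.7 × 1.7 = 18.19°C, giving -11.69°C.
T_parcel − T_env = -8.35 − (-11.69) = +3.34°C

+3.34°C (parcel warmer than environment)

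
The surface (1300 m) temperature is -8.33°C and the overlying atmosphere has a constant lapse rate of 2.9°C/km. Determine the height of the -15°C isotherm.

3600 m

Height above start = (-8.33 − (-15)) / 2.9 = 2.3 km
Altitude = 1300 m + 2300 m = 3600 m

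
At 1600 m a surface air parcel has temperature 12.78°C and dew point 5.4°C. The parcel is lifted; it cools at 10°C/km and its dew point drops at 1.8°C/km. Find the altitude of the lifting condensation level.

T and T_d converge at 10 − 1.8 = 8.2°C per km
Height above start = (12.78 − 5.4) / 8.2 = 0.9 km
LCL altitude = 1600 m + 900 m = 2500 m

2500 m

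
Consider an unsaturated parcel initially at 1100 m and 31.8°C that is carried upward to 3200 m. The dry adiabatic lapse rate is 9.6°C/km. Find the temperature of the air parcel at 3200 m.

1100–3200 m, dry adiabatic: Δz = 2.1 km ⇒ ΔT = -20.16°C; T = 11.64°C

11.64°C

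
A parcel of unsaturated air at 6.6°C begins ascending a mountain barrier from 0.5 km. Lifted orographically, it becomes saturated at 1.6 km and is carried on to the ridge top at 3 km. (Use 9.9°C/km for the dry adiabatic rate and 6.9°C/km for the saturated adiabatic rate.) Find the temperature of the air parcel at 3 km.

Dry to 1600 m: -9.9 × 1.1 km = -10.89°C, so T = -4.29°C.
Saturated to 3000 m: -6.9 × 1.4 km = -9.66°C, so T = -13.95°C.

-13.95°C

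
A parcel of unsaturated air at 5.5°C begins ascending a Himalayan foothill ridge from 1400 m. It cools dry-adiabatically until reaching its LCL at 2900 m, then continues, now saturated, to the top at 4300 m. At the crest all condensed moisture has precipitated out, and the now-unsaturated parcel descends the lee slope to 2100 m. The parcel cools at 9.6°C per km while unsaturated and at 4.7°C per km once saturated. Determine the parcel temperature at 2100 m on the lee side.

Dry to 2900 m: -9.6 × 1.5 km = -14.4°C, so T = -8.9°C.
Saturated to 4300 m: -4.7 × 1.4 km = -6.58°C, so T = -15.48°C.
Dry descent to 2100 m: +9.6 × 2.2 km = +21.12°C, so T = 5.64°C.

5.64°C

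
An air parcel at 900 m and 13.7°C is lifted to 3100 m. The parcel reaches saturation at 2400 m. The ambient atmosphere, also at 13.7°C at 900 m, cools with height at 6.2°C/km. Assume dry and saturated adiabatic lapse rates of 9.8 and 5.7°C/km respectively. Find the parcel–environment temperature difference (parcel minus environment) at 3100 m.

Parcel:
  900 → 2400 m (dry, 9.8°C/km): ΔT = -9.8 × 1.5 = -14.7°C → T = -1°C
  2400 → 3100 m (saturated, 5.7°C/km): ΔT = -5.7 × 0.7 = -3.99°C → T = -4.99°C
Environment:
  900 → 3100 m (environment, 6.2°C/km): ΔT = -6.2 × 2.2 = -13.64°C → T = 0.06°C
T_parcel − T_env = -4.99 − 0.06 = -5.05°C

-5.05°C (parcel cooler than environment)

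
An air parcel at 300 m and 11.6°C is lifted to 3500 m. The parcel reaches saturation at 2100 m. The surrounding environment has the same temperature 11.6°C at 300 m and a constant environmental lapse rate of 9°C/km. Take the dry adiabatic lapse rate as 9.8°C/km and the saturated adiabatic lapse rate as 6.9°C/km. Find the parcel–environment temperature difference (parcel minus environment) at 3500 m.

Parcel:
  Dry to 2100 m: -9.8 × 1.8 km = -17.64°C, so T = -6.04°C.
  Saturated to 3500 m: -6.9 × 1.4 km = -9.66°C, so T = -15.7°C.
Environment:
  Environment to 3500 m: -9 × 3.2 km = -28.8°C, so T = -17.2°C.
T_parcel − T_env = -15.7 − (-17.2) = +1.5°C

+1.5°C (parcel warmer than environment)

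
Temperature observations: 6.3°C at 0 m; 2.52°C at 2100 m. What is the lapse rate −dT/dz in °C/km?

Γ = −ΔT/Δz = (6.3 − 2.52) / (2100 − 0) m
  = 3.78°C / 2.1 km = 1.8°C/km

1.8°C/km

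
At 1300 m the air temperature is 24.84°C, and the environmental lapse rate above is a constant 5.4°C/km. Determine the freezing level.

5900 m

Height above start = (24.84 − 0) / 5.4 = 4.6 km
Altitude = 1300 m + 4600 m = 5900 m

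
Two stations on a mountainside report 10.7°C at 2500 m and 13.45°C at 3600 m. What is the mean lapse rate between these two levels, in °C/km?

-2.5°C/km

Γ = −ΔT/Δz = (10.7 − 13.45) / (3600 − 2500) m
  = -2.75°C / 1.1 km = -2.5°C/km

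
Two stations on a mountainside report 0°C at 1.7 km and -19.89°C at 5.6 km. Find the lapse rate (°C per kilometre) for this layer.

Γ = −ΔT/Δz = (0 − (-19.89)) / (5600 − 1700) m
  = 19.89°C / 3.9 km = 5.1°C/km

5.1°C/km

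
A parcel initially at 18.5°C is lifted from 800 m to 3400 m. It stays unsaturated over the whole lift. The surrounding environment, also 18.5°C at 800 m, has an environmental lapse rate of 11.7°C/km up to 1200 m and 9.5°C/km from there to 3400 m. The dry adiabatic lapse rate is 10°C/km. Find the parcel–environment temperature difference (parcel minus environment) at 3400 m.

Parcel:
  800 → 3400 m (dry, 10°C/km): ΔT = -10 × 2.6 = -26°C → T = -7.5°C
Environment:
  800 → 1200 m (environment, lower layer, 11.7°C/km): ΔT = -11.7 × 0.4 = -4.68°C → T = 13.82°C
  1200 → 3400 m (environment, upper layer, 9.5°C/km): ΔT = -9.5 × 2.2 = -20.9°C → T = -7.08°C
T_parcel − T_env = -7.5 − (-7.08) = -0.42°C

-0.42°C (parcel cooler than environment)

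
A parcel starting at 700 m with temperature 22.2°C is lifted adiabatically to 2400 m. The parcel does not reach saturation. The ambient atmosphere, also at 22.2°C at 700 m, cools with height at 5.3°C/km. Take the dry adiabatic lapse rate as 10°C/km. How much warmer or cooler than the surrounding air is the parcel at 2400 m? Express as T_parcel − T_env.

Parcel:
  Dry to 2400 m: -10 × 1.7 km = -17°C, so T = 5.2°C.
Environment:
  Environment to 2400 m: -5.3 × 1.7 km = -9.01°C, so T = 13.19°C.
T_parcel − T_env = 5.2 − 13.19 = -7.99°C

-7.99°C (parcel cooler than environment)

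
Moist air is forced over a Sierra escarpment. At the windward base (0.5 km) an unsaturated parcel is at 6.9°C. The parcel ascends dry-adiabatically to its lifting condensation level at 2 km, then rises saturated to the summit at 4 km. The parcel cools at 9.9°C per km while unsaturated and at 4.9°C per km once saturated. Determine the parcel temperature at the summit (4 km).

-17.75°C

500–2000 m, dry: Δz = 1.5 km ⇒ ΔT = -14.85°C; T = -7.95°C
2000–4000 m, saturated: Δz = 2 km ⇒ ΔT = -9.8°C; T = -17.75°C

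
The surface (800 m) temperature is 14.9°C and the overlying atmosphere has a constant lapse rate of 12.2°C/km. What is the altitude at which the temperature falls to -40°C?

Height above start = (14.9 − (-40)) / 12.2 = 4.5 km
Altitude = 800 m + 4500 m = 5300 m

5300 m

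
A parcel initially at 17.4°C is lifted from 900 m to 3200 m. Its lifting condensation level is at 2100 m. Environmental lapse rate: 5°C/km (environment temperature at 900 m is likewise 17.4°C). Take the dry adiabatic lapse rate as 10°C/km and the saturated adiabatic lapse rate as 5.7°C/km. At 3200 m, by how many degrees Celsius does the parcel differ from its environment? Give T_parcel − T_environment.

Parcel:
  From 900 m to 2100 m (dry): cools by 10 × 1.2 = 12°C, giving 5.4°C.
  From 2100 m to 3200 m (saturated): cools by 5.7 × 1.1 = 6.27°C, giving -0.87°C.
Environment:
  From 900 m to 3200 m (environment): cools by 5 × 2.3 = 11.5°C, giving 5.9°C.
T_parcel − T_env = -0.87 − 5.9 = -6.77°C

-6.77°C (parcel cooler than environment)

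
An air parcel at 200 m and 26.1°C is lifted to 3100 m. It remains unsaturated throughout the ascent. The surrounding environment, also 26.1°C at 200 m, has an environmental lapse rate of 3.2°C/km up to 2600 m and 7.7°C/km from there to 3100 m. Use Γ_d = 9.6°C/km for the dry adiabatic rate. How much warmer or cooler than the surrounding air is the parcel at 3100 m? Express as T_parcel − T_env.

Parcel:
  200 → 3100 m (dry, 9.6°C/km): ΔT = -9.6 × 2.9 = -27.84°C → T = -1.74°C
Environment:
  200 → 2600 m (environment, lower layer, 3.2°C/km): ΔT = -3.2 × 2.4 = -7.68°C → T = 18.42°C
  2600 → 3100 m (environment, upper layer, 7.7°C/km): ΔT = -7.7 × 0.5 = -3.85°C → T = 14.57°C
T_parcel − T_env = -1.74 − 14.57 = -16.31°C

-16.31°C (parcel cooler than environment)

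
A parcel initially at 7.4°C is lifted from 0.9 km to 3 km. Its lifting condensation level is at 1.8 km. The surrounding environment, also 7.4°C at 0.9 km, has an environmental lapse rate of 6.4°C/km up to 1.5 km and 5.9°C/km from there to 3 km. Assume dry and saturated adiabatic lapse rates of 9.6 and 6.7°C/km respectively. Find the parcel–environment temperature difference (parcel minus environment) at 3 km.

-3.99°C (parcel cooler than environment)

Parcel:
  From 900 m to 1800 m (dry): cools by 9.6 × 0.9 = 8.64°C, giving -1.24°C.
  From 1800 m to 3000 m (saturated): cools by 6.7 × 1.2 = 8.04°C, giving -9.28°C.
Environment:
  From 900 m to 1500 m (environment, lower layer): cools by 6.4 × 0.6 = 3.84°C, giving 3.56°C.
  From 1500 m to 3000 m (environment, upper layer): cools by 5.9 × 1.5 = 8.85°C, giving -5.29°C.
T_parcel − T_env = -9.28 − (-5.29) = -3.99°C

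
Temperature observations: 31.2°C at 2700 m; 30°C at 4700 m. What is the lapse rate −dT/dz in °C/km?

0.6°C/km

Γ = −ΔT/Δz = (31.2 − 30) / (4700 − 2700) m
  = 1.2°C / 2 km = 0.6°C/km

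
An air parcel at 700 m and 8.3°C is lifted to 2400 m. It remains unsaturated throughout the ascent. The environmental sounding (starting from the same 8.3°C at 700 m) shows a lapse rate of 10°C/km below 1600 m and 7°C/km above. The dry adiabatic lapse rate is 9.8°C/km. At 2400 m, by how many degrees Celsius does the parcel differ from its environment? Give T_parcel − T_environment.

-2.06°C (parcel cooler than environment)

Parcel:
  700–2400 m, dry: Δz = 1.7 km ⇒ ΔT = -16.66°C; T = -8.36°C
Environment:
  700–1600 m, environment, lower layer: Δz = 0.9 km ⇒ ΔT = -9°C; T = -0.7°C
  1600–2400 m, environment, upper layer: Δz = 0.8 km ⇒ ΔT = -5.6°C; T = -6.3°C
T_parcel − T_env = -8.36 − (-6.3) = -2.06°C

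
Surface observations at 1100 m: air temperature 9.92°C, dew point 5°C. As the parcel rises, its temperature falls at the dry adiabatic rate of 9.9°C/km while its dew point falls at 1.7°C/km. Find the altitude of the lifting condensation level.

1700 m

T and T_d converge at 9.9 − 1.7 = 8.2°C per km
Height above start = (9.92 − 5) / 8.2 = 0.6 km
LCL altitude = 1100 m + 600 m = 1700 m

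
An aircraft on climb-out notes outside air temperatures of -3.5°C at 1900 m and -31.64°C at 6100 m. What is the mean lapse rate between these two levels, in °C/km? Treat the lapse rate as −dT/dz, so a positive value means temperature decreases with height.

6.7°C/km

Γ = −ΔT/Δz = (-3.5 − (-31.64)) / (6100 − 1900) m
  = 28.14°C / 4.2 km = 6.7°C/km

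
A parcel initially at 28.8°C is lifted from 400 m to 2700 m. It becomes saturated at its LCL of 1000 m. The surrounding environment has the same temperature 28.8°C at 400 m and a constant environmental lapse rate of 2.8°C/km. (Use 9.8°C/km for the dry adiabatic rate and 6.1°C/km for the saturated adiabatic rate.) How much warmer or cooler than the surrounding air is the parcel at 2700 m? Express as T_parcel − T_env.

Parcel:
  Dry to 1000 m: -9.8 × 0.6 km = -5.88°C, so T = 22.92°C.
  Saturated to 2700 m: -6.1 × 1.7 km = -10.37°C, so T = 12.55°C.
Environment:
  Environment to 2700 m: -2.8 × 2.3 km = -6.44°C, so T = 22.36°C.
T_parcel − T_env = 12.55 − 22.36 = -9.81°C

-9.81°C (parcel cooler than environment)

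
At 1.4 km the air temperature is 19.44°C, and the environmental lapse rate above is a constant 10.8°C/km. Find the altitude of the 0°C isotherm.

3.2 km

Height above start = (19.44 − 0) / 10.8 = 1.8 km
Altitude = 1400 m + 1800 m = 3200 m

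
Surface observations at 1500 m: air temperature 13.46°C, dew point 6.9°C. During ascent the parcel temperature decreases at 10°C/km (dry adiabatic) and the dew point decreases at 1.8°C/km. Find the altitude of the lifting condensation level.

2300 m

T and T_d converge at 10 − 1.8 = 8.2°C per km
Height above start = (13.46 − 6.9) / 8.2 = 0.8 km
LCL altitude = 1500 m + 800 m = 2300 m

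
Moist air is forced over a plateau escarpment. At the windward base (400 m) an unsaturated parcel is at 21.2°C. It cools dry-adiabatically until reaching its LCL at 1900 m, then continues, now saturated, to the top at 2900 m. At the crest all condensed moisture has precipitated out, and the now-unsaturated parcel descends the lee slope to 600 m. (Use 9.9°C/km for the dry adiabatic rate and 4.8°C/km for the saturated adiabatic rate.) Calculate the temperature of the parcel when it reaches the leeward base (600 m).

24.32°C

400 → 1900 m (dry, 9.9°C/km): ΔT = -9.9 × 1.5 = -14.85°C → T = 6.35°C
1900 → 2900 m (saturated, 4.8°C/km): ΔT = -4.8 × 1 = -4.8°C → T = 1.55°C
2900 → 600 m (dry descent, 9.9°C/km): ΔT = +9.9 × 2.3 = +22.77°C → T = 24.32°C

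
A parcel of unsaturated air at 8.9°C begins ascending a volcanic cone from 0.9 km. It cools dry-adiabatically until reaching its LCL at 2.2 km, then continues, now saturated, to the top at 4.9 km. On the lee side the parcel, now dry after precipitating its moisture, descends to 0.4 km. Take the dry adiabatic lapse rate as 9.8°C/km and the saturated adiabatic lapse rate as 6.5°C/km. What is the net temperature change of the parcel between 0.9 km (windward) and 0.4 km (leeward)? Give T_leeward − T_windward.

+13.81°C

900–2200 m, dry: Δz = 1.3 km ⇒ ΔT = -12.74°C; T = -3.84°C
2200–4900 m, saturated: Δz = 2.7 km ⇒ ΔT = -17.55°C; T = -21.39°C
4900–400 m, dry descent: Δz = 4.5 km ⇒ ΔT = +44.1°C; T = 22.71°C
Net change vs windward start: 22.71 − 8.9 = +13.81°C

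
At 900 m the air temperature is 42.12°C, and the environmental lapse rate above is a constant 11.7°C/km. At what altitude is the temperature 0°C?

4500 m

Height above start = (42.12 − 0) / 11.7 = 3.6 km
Altitude = 900 m + 3600 m = 4500 m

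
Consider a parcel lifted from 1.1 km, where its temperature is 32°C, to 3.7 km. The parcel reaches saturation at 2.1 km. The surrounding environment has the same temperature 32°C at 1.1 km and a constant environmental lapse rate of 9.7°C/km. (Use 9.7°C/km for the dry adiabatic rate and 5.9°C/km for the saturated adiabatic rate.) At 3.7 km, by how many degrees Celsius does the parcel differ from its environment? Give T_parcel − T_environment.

Parcel:
  1100 → 2100 m (dry, 9.7°C/km): ΔT = -9.7 × 1 = -9.7°C → T = 22.3°C
  2100 → 3700 m (saturated, 5.9°C/km): ΔT = -5.9 × 1.6 = -9.44°C → T = 12.86°C
Environment:
  1100 → 3700 m (environment, 9.7°C/km): ΔT = -9.7 × 2.6 = -25.22°C → T = 6.78°C
T_parcel − T_env = 12.86 − 6.78 = +6.08°C

+6.08°C (parcel warmer than environment)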